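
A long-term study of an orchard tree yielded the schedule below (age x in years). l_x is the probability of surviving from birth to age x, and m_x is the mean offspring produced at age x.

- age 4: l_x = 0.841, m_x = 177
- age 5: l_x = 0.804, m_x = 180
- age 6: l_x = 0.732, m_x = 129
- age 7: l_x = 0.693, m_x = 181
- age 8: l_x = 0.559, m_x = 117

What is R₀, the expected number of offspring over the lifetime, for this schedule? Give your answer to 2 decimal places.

578.84

R₀ = Σ l_x m_x:
  age 4: 0.841 × 177 = 148.8570
  age 5: 0.804 × 180 = 144.7200
  age 6: 0.732 × 129 = 94.4280
  age 7: 0.693 × 181 = 125.4330
  age 8: 0.559 × 117 = 65.4030
R₀ = 148.8570 + 144.7200 + 94.4280 + 125.4330 + 65.4030 = 578.8410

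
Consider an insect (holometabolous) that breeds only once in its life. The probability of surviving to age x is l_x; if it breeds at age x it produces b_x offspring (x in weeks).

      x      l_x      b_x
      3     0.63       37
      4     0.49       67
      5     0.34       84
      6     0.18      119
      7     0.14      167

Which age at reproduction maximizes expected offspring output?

4

Expected offspring if breeding at age x = l_x × b_x:
  age 3: 0.63 × 37 = 23.310
  age 4: 0.49 × 67 = 32.830
  age 5: 0.34 × 84 = 28.560
  age 6: 0.18 × 119 = 21.420
  age 7: 0.14 × 167 = 23.380
Maximum at age 4 (32.830).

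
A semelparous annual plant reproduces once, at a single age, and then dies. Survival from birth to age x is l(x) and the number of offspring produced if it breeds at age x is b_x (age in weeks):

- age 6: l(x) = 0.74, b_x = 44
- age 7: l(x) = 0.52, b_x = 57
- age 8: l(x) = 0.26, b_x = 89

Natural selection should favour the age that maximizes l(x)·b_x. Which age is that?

Expected offspring if breeding at age x = l(x) × b_x:
  age 6: 0.74 × 44 = 32.560
  age 7: 0.52 × 57 = 29.640
  age 8: 0.26 × 89 = 23.140
Maximum at age 6 (32.560).

6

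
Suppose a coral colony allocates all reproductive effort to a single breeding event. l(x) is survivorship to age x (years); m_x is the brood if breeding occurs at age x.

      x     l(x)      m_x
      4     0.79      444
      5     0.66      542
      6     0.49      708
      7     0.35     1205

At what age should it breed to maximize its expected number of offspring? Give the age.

7

Expected offspring if breeding at age x = l(x) × m_x:
  age 4: 0.79 × 444 = 350.760
  age 5: 0.66 × 542 = 357.720
  age 6: 0.49 × 708 = 346.920
  age 7: 0.35 × 1205 = 421.750
Maximum at age 7 (421.750).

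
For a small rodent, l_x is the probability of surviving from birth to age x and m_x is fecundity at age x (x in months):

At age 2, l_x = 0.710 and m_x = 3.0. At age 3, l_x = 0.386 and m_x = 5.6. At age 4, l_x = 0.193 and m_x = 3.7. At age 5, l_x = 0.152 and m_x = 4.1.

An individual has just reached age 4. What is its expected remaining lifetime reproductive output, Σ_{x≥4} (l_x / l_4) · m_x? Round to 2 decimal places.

6.93

l_4 = 0.193. Conditional survival from age 4 to x is l_x / l_4.
  x=4: (0.193/0.193) × 3.7 = 3.7000
  x=5: (0.152/0.193) × 4.1 = 3.2290
Sum = 3.7000 + 3.2290 = 6.9290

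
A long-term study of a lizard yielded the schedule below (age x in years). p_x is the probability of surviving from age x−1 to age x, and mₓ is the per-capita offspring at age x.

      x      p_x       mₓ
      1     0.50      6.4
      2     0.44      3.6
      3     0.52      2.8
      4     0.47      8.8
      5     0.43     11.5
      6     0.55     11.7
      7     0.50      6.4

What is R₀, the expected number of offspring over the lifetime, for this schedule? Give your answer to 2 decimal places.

Survivorship from birth: l_x = p_1·p_2·…·p_x.
  l_1 = 0.50000
  l_2 = 0.22000
  l_3 = 0.11440
  l_4 = 0.05377
  l_5 = 0.02312
  l_6 = 0.01272
  l_7 = 0.00636
R₀ = Σ l_x mₓ:
  age 1: 0.50000 × 6.4 = 3.2000
  age 2: 0.22000 × 3.6 = 0.7920
  age 3: 0.11440 × 2.8 = 0.3203
  age 4: 0.05377 × 8.8 = 0.4732
  age 5: 0.02312 × 11.5 = 0.2659
  age 6: 0.01272 × 11.7 = 0.1488
  age 7: 0.00636 × 6.4 = 0.0407
R₀ = 3.2000 + 0.7920 + 0.3203 + 0.4732 + 0.2659 + 0.1488 + 0.0407 = 5.2409

5.24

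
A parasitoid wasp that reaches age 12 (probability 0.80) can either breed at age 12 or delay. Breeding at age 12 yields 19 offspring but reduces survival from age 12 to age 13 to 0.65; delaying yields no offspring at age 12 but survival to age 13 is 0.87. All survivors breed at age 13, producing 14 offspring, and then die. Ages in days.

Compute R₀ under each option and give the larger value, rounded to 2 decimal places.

breed at age 12: R₀ = 0.80 × (19 + 0.65 × 14) = 0.80 × 28.1000 = 22.4800
delay to age 13: R₀ = 0.80 × (0.87 × 14) = 0.80 × 12.1800 = 9.7440
Higher: breed at age 12 (22.4800).

22.48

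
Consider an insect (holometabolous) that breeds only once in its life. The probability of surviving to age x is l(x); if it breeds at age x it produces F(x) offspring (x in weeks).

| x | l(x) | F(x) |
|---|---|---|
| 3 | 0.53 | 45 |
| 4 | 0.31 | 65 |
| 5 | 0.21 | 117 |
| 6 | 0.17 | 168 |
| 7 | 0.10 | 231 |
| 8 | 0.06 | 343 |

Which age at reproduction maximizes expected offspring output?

6

Expected offspring if breeding at age x = l(x) × F(x):
  age 3: 0.53 × 45 = 23.850
  age 4: 0.31 × 65 = 20.150
  age 5: 0.21 × 117 = 24.570
  age 6: 0.17 × 168 = 28.560
  age 7: 0.10 × 231 = 23.100
  age 8: 0.06 × 343 = 20.580
Maximum at age 6 (28.560).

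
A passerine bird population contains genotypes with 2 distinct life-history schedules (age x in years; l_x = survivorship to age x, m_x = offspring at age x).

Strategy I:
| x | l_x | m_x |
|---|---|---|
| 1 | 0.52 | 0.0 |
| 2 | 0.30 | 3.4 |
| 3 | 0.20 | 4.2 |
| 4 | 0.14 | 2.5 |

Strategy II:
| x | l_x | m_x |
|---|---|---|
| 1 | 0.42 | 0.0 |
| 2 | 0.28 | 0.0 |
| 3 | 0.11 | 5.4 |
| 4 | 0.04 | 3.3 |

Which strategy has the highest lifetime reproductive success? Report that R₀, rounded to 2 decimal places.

2.21

Strategy I: R₀ = 0.52×0.0 + 0.30×3.4 + 0.20×4.2 + 0.14×2.5 = 2.2100
Strategy II: R₀ = 0.42×0.0 + 0.28×0.0 + 0.11×5.4 + 0.04×3.3 = 0.7260
Highest R₀: strategy I with 2.2100.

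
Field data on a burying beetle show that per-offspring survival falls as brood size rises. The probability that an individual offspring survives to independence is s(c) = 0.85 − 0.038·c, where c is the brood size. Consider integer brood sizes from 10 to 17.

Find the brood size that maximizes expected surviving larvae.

Expected surviving larvae = c × s(c):
  c=10: 10 × 0.470 = 4.700
  c=11: 11 × 0.432 = 4.752
  c=12: 12 × 0.394 = 4.728
  c=13: 13 × 0.356 = 4.628
  c=14: 14 × 0.318 = 4.452
  c=15: 15 × 0.280 = 4.200
  c=16: 16 × 0.242 = 3.872
  c=17: 17 × 0.204 = 3.468
Maximum at c = 11 (4.752 surviving larvae).

11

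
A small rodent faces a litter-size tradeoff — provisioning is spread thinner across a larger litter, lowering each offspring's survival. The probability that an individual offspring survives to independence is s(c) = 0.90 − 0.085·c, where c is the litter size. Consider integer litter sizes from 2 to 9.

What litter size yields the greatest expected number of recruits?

Expected recruits = c × s(c):
  c=2: 2 × 0.730 = 1.460
  c=3: 3 × 0.645 = 1.935
  c=4: 4 × 0.560 = 2.240
  c=5: 5 × 0.475 = 2.375
  c=6: 6 × 0.390 = 2.340
  c=7: 7 × 0.305 = 2.135
  c=8: 8 × 0.220 = 1.760
  c=9: 9 × 0.135 = 1.215
Maximum at c = 5 (2.375 recruits).

5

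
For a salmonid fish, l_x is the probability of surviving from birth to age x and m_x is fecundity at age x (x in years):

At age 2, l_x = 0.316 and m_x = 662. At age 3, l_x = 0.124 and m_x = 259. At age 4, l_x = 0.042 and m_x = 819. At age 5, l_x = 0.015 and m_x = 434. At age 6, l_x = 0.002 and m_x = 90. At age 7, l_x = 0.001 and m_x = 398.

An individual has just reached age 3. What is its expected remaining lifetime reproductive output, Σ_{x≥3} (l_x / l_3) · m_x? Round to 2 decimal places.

l_3 = 0.124. Conditional survival from age 3 to x is l_x / l_3.
  x=3: (0.124/0.124) × 259 = 259.0000
  x=4: (0.042/0.124) × 819 = 277.4032
  x=5: (0.015/0.124) × 434 = 52.5000
  x=6: (0.002/0.124) × 90 = 1.4516
  x=7: (0.001/0.124) × 398 = 3.2097
Sum = 259.0000 + 277.4032 + 52.5000 + 1.4516 + 3.2097 = 593.5645

593.56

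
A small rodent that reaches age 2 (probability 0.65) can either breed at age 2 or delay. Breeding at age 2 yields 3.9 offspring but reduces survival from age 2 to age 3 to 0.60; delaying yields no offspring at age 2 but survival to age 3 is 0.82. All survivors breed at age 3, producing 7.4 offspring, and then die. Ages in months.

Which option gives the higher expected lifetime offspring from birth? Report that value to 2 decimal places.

5.42

breed at age 2: R₀ = 0.65 × (3.9 + 0.60 × 7.4) = 0.65 × 8.3400 = 5.4210
delay to age 3: R₀ = 0.65 × (0.82 × 7.4) = 0.65 × 6.0680 = 3.9442
Higher: breed at age 2 (5.4210).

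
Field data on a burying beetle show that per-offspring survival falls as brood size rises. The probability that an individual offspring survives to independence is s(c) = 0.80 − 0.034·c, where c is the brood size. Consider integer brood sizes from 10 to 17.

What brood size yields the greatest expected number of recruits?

12

Expected recruits = c × s(c):
  c=10: 10 × 0.460 = 4.600
  c=11: 11 × 0.426 = 4.686
  c=12: 12 × 0.392 = 4.704
  c=13: 13 × 0.358 = 4.654
  c=14: 14 × 0.324 = 4.536
  c=15: 15 × 0.290 = 4.350
  c=16: 16 × 0.256 = 4.096
  c=17: 17 × 0.222 = 3.774
Maximum at c = 12 (4.704 recruits).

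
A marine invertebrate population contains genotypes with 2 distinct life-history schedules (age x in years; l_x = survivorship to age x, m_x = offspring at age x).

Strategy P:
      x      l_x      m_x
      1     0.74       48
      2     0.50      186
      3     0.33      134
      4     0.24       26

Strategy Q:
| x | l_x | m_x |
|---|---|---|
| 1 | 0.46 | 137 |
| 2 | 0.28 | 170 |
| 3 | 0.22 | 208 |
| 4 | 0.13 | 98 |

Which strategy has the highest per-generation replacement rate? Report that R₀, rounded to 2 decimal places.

178.98

Strategy P: R₀ = 0.74×48 + 0.50×186 + 0.33×134 + 0.24×26 = 178.9800
Strategy Q: R₀ = 0.46×137 + 0.28×170 + 0.22×208 + 0.13×98 = 169.1200
Highest R₀: strategy P with 178.9800.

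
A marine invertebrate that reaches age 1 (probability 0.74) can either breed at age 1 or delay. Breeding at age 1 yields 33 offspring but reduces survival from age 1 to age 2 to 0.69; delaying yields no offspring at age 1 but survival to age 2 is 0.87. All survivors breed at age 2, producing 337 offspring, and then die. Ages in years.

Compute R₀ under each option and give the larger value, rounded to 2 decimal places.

breed at age 1: R₀ = 0.74 × (33 + 0.69 × 337) = 0.74 × 265.5300 = 196.4922
delay to age 2: R₀ = 0.74 × (0.87 × 337) = 0.74 × 293.1900 = 216.9606
Higher: delay to age 2 (216.9606).

216.96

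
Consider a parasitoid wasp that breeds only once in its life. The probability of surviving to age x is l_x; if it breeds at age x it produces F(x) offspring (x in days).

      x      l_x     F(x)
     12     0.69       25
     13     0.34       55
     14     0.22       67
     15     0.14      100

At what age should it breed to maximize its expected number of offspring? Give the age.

Expected offspring if breeding at age x = l_x × F(x):
  age 12: 0.69 × 25 = 17.250
  age 13: 0.34 × 55 = 18.700
  age 14: 0.22 × 67 = 14.740
  age 15: 0.14 × 100 = 14.000
Maximum at age 13 (18.700).

13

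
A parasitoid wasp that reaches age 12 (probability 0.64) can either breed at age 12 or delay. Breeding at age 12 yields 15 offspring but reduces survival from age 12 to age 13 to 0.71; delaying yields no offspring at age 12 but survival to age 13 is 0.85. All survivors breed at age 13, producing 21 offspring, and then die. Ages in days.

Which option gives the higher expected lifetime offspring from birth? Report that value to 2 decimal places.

19.14

breed at age 12: R₀ = 0.64 × (15 + 0.71 × 21) = 0.64 × 29.9100 = 19.1424
delay to age 13: R₀ = 0.64 × (0.85 × 21) = 0.64 × 17.8500 = 11.4240
Higher: breed at age 12 (19.1424).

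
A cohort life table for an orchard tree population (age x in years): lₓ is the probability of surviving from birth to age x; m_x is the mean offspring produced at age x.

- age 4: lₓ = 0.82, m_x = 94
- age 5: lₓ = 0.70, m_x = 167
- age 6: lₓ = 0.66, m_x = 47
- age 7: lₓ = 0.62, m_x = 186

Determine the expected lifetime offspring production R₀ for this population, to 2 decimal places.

340.32

R₀ = Σ lₓ m_x:
  age 4: 0.82 × 94 = 77.0800
  age 5: 0.70 × 167 = 116.9000
  age 6: 0.66 × 47 = 31.0200
  age 7: 0.62 × 186 = 115.3200
R₀ = 77.0800 + 116.9000 + 31.0200 + 115.3200 = 340.3200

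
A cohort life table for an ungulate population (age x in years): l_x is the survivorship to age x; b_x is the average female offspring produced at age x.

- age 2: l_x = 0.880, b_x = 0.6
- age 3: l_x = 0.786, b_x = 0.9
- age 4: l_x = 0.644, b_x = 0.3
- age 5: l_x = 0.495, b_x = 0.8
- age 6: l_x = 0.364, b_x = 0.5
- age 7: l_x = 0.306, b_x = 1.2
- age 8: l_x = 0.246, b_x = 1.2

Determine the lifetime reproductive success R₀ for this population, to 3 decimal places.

2.669

R₀ = Σ l_x b_x:
  age 2: 0.880 × 0.6 = 0.5280
  age 3: 0.786 × 0.9 = 0.7074
  age 4: 0.644 × 0.3 = 0.1932
  age 5: 0.495 × 0.8 = 0.3960
  age 6: 0.364 × 0.5 = 0.1820
  age 7: 0.306 × 1.2 = 0.3672
  age 8: 0.246 × 1.2 = 0.2952
R₀ = 0.5280 + 0.7074 + 0.1932 + 0.3960 + 0.1820 + 0.3672 + 0.2952 = 2.6690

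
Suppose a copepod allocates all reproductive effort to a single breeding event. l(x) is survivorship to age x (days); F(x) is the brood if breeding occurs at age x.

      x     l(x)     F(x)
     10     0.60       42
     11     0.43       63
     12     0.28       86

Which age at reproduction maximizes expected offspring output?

Expected offspring if breeding at age x = l(x) × F(x):
  age 10: 0.60 × 42 = 25.200
  age 11: 0.43 × 63 = 27.090
  age 12: 0.28 × 86 = 24.080
Maximum at age 11 (27.090).

11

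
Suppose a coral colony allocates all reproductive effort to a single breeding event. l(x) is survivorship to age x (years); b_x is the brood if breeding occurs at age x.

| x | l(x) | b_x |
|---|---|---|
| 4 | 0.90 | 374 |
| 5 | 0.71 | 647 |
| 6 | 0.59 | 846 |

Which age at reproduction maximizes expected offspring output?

Expected offspring if breeding at age x = l(x) × b_x:
  age 4: 0.90 × 374 = 336.600
  age 5: 0.71 × 647 = 459.370
  age 6: 0.59 × 846 = 499.140
Maximum at age 6 (499.140).

6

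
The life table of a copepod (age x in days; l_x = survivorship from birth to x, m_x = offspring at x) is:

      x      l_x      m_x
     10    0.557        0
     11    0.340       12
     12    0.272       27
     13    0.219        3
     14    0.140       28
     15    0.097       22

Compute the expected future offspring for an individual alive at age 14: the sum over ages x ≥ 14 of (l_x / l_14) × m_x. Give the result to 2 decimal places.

l_14 = 0.140. Conditional survival from age 14 to x is l_x / l_14.
  x=14: (0.140/0.140) × 28 = 28.0000
  x=15: (0.097/0.140) × 22 = 15.2429
Sum = 28.0000 + 15.2429 = 43.2429

43.24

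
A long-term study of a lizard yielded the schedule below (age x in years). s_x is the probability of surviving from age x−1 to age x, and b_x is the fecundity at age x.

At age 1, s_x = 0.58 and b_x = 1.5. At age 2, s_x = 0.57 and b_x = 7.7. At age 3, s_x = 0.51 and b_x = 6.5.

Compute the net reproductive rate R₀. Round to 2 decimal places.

4.51

Survivorship from birth: l_x = s_1·s_2·…·s_x.
  l_1 = 0.58000
  l_2 = 0.33060
  l_3 = 0.16861
R₀ = Σ l_x b_x:
  age 1: 0.58000 × 1.5 = 0.8700
  age 2: 0.33060 × 7.7 = 2.5456
  age 3: 0.16861 × 6.5 = 1.0960
R₀ = 0.8700 + 2.5456 + 1.0960 = 4.5116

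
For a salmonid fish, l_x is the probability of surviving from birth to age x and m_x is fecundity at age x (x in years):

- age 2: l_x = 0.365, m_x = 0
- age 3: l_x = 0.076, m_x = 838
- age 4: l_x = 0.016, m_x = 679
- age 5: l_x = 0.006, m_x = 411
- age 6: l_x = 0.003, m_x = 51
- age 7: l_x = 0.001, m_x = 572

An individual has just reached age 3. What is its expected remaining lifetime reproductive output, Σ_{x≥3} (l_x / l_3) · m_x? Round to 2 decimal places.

1022.93

l_3 = 0.076. Conditional survival from age 3 to x is l_x / l_3.
  x=3: (0.076/0.076) × 838 = 838.0000
  x=4: (0.016/0.076) × 679 = 142.9474
  x=5: (0.006/0.076) × 411 = 32.4474
  x=6: (0.003/0.076) × 51 = 2.0132
  x=7: (0.001/0.076) × 572 = 7.5263
Sum = 838.0000 + 142.9474 + 32.4474 + 2.0132 + 7.5263 = 1022.9342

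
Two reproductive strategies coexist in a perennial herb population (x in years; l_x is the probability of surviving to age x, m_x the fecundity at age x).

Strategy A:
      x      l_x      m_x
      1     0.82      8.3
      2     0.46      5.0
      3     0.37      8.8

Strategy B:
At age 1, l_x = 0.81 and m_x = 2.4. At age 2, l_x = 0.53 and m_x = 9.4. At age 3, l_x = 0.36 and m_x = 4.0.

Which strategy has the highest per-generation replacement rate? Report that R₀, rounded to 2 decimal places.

12.36

Strategy A: R₀ = 0.82×8.3 + 0.46×5.0 + 0.37×8.8 = 12.3620
Strategy B: R₀ = 0.81×2.4 + 0.53×9.4 + 0.36×4.0 = 8.3660
Highest R₀: strategy A with 12.3620.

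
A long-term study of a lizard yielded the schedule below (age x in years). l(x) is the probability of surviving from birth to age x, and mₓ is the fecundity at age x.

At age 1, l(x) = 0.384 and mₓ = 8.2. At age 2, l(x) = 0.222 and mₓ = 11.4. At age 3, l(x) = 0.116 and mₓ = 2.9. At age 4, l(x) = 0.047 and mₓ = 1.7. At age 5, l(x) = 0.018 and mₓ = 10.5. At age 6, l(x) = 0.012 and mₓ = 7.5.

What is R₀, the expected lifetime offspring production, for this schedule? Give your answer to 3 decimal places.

R₀ = Σ l(x) mₓ:
  age 1: 0.384 × 8.2 = 3.1488
  age 2: 0.222 × 11.4 = 2.5308
  age 3: 0.116 × 2.9 = 0.3364
  age 4: 0.047 × 1.7 = 0.0799
  age 5: 0.018 × 10.5 = 0.1890
  age 6: 0.012 × 7.5 = 0.0900
R₀ = 3.1488 + 2.5308 + 0.3364 + 0.0799 + 0.1890 + 0.0900 = 6.3749

6.375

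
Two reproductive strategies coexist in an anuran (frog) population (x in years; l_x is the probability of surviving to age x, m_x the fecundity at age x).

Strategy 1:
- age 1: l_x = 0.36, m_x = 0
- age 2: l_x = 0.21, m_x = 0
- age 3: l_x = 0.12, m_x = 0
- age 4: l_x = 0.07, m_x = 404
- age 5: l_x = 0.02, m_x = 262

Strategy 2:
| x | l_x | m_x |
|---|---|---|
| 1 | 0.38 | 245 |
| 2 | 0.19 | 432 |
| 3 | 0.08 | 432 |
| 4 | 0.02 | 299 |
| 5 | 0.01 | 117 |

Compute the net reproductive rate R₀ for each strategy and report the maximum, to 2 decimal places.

216.89

Strategy 1: R₀ = 0.36×0 + 0.21×0 + 0.12×0 + 0.07×404 + 0.02×262 = 33.5200
Strategy 2: R₀ = 0.38×245 + 0.19×432 + 0.08×432 + 0.02×299 + 0.01×117 = 216.8900
Highest R₀: strategy 2 with 216.8900.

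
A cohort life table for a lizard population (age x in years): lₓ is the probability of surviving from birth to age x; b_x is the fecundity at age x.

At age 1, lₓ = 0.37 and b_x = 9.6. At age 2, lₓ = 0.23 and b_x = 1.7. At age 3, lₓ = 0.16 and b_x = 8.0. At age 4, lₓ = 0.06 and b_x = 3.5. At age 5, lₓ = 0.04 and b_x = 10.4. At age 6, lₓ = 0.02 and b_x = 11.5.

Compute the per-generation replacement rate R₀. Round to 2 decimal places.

6.08

R₀ = Σ lₓ b_x:
  age 1: 0.37 × 9.6 = 3.5520
  age 2: 0.23 × 1.7 = 0.3910
  age 3: 0.16 × 8.0 = 1.2800
  age 4: 0.06 × 3.5 = 0.2100
  age 5: 0.04 × 10.4 = 0.4160
  age 6: 0.02 × 11.5 = 0.2300
R₀ = 3.5520 + 0.3910 + 1.2800 + 0.2100 + 0.4160 + 0.2300 = 6.0790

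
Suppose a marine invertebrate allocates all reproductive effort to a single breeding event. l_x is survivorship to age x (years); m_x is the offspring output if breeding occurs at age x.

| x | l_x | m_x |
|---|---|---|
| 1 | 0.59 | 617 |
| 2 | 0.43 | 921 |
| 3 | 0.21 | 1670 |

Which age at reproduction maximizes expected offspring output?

Expected offspring if breeding at age x = l_x × m_x:
  age 1: 0.59 × 617 = 364.030
  age 2: 0.43 × 921 = 396.030
  age 3: 0.21 × 1670 = 350.700
Maximum at age 2 (396.030).

2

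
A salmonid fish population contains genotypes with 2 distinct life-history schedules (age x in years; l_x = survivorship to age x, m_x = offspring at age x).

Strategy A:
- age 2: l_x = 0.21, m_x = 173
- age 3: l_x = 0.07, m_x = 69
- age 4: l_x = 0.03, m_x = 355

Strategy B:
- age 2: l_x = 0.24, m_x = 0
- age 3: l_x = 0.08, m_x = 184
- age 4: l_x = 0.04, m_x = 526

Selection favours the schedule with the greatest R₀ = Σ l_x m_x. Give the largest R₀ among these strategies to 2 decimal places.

Strategy A: R₀ = 0.21×173 + 0.07×69 + 0.03×355 = 51.8100
Strategy B: R₀ = 0.24×0 + 0.08×184 + 0.04×526 = 35.7600
Highest R₀: strategy A with 51.8100.

51.81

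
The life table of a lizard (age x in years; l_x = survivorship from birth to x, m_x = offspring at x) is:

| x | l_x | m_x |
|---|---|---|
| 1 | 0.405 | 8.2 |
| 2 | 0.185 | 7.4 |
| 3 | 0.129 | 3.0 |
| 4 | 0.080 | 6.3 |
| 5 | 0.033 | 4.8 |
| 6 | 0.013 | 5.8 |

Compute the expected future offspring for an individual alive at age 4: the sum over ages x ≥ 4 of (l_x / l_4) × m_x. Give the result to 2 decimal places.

9.22

l_4 = 0.080. Conditional survival from age 4 to x is l_x / l_4.
  x=4: (0.080/0.080) × 6.3 = 6.3000
  x=5: (0.033/0.080) × 4.8 = 1.9800
  x=6: (0.013/0.080) × 5.8 = 0.9425
Sum = 6.3000 + 1.9800 + 0.9425 = 9.2225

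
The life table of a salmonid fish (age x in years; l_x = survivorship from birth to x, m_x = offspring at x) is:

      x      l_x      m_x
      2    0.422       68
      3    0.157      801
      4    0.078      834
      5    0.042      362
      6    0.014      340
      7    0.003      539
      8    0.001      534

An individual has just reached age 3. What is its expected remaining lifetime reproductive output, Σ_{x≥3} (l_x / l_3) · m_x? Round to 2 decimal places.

l_3 = 0.157. Conditional survival from age 3 to x is l_x / l_3.
  x=3: (0.157/0.157) × 801 = 801.0000
  x=4: (0.078/0.157) × 834 = 414.3439
  x=5: (0.042/0.157) × 362 = 96.8408
  x=6: (0.014/0.157) × 340 = 30.3185
  x=7: (0.003/0.157) × 539 = 10.2994
  x=8: (0.001/0.157) × 534 = 3.4013
Sum = 801.0000 + 414.3439 + 96.8408 + 30.3185 + 10.2994 + 3.4013 = 1356.2038

1356.20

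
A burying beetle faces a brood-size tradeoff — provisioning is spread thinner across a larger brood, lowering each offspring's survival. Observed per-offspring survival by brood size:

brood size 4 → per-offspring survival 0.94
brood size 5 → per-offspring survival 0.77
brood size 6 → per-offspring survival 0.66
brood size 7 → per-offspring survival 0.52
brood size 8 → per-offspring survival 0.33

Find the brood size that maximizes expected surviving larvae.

6

Expected surviving larvae = c × s(c):
  c=4: 4 × 0.94 = 3.760
  c=5: 5 × 0.77 = 3.850
  c=6: 6 × 0.66 = 3.960
  c=7: 7 × 0.52 = 3.640
  c=8: 8 × 0.33 = 2.640
Maximum at c = 6 (3.960 surviving larvae).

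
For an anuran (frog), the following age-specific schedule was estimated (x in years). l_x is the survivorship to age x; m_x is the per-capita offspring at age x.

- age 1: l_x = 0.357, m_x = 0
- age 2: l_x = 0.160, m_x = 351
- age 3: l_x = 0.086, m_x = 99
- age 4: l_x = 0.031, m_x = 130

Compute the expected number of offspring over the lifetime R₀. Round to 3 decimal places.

68.704

R₀ = Σ l_x m_x:
  age 1: 0.357 × 0 = 0.0000
  age 2: 0.160 × 351 = 56.1600
  age 3: 0.086 × 99 = 8.5140
  age 4: 0.031 × 130 = 4.0300
R₀ = 0.0000 + 56.1600 + 8.5140 + 4.0300 = 68.7040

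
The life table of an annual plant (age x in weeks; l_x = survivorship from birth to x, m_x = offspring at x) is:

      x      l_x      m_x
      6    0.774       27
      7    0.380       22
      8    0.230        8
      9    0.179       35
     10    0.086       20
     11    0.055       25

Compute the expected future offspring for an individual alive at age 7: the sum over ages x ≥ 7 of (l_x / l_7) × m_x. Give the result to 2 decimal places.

l_7 = 0.380. Conditional survival from age 7 to x is l_x / l_7.
  x=7: (0.380/0.380) × 22 = 22.0000
  x=8: (0.230/0.380) × 8 = 4.8421
  x=9: (0.179/0.380) × 35 = 16.4868
  x=10: (0.086/0.380) × 20 = 4.5263
  x=11: (0.055/0.380) × 25 = 3.6184
Sum = 22.0000 + 4.8421 + 16.4868 + 4.5263 + 3.6184 = 51.4737

51.47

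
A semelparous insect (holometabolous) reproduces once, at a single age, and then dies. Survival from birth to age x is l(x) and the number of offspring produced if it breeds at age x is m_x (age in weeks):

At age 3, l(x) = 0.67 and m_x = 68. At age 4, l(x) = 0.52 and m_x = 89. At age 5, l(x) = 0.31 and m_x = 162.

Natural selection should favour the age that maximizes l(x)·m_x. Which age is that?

Expected offspring if breeding at age x = l(x) × m_x:
  age 3: 0.67 × 68 = 45.560
  age 4: 0.52 × 89 = 46.280
  age 5: 0.31 × 162 = 50.220
Maximum at age 5 (50.220).

5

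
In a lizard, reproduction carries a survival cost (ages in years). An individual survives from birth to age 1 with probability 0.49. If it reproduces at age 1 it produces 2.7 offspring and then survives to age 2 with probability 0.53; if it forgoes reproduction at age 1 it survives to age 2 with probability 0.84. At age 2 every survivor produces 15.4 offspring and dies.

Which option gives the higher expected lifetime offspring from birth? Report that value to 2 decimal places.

breed at age 1: R₀ = 0.49 × (2.7 + 0.53 × 15.4) = 0.49 × 10.8620 = 5.3224
delay to age 2: R₀ = 0.49 × (0.84 × 15.4) = 0.49 × 12.9360 = 6.3386
Higher: delay to age 2 (6.3386).

6.34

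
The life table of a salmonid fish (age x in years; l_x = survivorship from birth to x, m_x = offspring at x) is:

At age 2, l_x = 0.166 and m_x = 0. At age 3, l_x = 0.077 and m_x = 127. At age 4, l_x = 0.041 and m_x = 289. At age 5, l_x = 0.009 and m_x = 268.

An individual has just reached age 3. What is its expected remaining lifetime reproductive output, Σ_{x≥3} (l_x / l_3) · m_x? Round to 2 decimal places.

312.21

l_3 = 0.077. Conditional survival from age 3 to x is l_x / l_3.
  x=3: (0.077/0.077) × 127 = 127.0000
  x=4: (0.041/0.077) × 289 = 153.8831
  x=5: (0.009/0.077) × 268 = 31.3247
Sum = 127.0000 + 153.8831 + 31.3247 = 312.2078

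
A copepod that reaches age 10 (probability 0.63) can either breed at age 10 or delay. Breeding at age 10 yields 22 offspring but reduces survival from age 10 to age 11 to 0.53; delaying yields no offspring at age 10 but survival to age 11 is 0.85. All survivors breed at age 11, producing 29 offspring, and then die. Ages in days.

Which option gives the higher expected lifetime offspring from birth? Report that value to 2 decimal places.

breed at age 10: R₀ = 0.63 × (22 + 0.53 × 29) = 0.63 × 37.3700 = 23.5431
delay to age 11: R₀ = 0.63 × (0.85 × 29) = 0.63 × 24.6500 = 15.5295
Higher: breed at age 10 (23.5431).

23.54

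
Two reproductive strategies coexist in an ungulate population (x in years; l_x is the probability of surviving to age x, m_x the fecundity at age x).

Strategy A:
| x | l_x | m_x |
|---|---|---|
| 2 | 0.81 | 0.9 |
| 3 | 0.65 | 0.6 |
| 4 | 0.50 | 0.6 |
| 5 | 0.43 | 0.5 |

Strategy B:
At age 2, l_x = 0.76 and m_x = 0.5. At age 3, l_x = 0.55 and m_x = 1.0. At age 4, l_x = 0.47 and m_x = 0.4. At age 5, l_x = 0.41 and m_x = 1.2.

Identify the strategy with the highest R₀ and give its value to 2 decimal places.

1.63

Strategy A: R₀ = 0.81×0.9 + 0.65×0.6 + 0.50×0.6 + 0.43×0.5 = 1.6340
Strategy B: R₀ = 0.76×0.5 + 0.55×1.0 + 0.47×0.4 + 0.41×1.2 = 1.6100
Highest R₀: strategy A with 1.6340.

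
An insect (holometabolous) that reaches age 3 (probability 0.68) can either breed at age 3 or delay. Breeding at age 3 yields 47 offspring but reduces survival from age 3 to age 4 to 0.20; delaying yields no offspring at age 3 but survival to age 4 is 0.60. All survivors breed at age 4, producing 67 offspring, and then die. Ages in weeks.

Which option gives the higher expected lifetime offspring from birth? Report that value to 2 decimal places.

breed at age 3: R₀ = 0.68 × (47 + 0.20 × 67) = 0.68 × 60.4000 = 41.0720
delay to age 4: R₀ = 0.68 × (0.60 × 67) = 0.68 × 40.2000 = 27.3360
Higher: breed at age 3 (41.0720).

41.07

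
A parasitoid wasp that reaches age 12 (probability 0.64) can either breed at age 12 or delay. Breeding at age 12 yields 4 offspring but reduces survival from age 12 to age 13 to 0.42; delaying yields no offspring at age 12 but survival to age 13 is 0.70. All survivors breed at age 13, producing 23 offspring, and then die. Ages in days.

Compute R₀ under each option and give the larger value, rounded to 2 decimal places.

10.30

breed at age 12: R₀ = 0.64 × (4 + 0.42 × 23) = 0.64 × 13.6600 = 8.7424
delay to age 13: R₀ = 0.64 × (0.70 × 23) = 0.64 × 16.1000 = 10.3040
Higher: delay to age 13 (10.3040).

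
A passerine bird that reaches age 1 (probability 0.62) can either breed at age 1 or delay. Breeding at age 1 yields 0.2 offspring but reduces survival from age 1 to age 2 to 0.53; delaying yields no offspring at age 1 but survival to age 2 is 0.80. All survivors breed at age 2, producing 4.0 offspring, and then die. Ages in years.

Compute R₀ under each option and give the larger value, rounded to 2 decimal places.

breed at age 1: R₀ = 0.62 × (0.2 + 0.53 × 4.0) = 0.62 × 2.3200 = 1.4384
delay to age 2: R₀ = 0.62 × (0.80 × 4.0) = 0.62 × 3.2000 = 1.9840
Higher: delay to age 2 (1.9840).

1.98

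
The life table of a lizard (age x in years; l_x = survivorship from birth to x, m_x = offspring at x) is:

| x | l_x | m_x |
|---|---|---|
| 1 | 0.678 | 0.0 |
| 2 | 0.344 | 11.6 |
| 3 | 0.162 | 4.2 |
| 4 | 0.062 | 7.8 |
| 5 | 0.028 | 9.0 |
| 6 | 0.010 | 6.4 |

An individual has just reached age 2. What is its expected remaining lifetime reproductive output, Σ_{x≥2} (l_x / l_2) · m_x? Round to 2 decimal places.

15.90

l_2 = 0.344. Conditional survival from age 2 to x is l_x / l_2.
  x=2: (0.344/0.344) × 11.6 = 11.6000
  x=3: (0.162/0.344) × 4.2 = 1.9779
  x=4: (0.062/0.344) × 7.8 = 1.4058
  x=5: (0.028/0.344) × 9.0 = 0.7326
  x=6: (0.010/0.344) × 6.4 = 0.1860
Sum = 11.6000 + 1.9779 + 1.4058 + 0.7326 + 0.1860 = 15.9023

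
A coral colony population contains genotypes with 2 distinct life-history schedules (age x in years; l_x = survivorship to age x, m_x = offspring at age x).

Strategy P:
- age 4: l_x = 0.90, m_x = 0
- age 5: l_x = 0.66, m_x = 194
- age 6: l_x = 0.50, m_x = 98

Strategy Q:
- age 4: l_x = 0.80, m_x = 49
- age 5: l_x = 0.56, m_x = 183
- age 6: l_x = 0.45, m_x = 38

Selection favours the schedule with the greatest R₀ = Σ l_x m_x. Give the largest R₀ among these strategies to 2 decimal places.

Strategy P: R₀ = 0.90×0 + 0.66×194 + 0.50×98 = 177.0400
Strategy Q: R₀ = 0.80×49 + 0.56×183 + 0.45×38 = 158.7800
Highest R₀: strategy P with 177.0400.

177.04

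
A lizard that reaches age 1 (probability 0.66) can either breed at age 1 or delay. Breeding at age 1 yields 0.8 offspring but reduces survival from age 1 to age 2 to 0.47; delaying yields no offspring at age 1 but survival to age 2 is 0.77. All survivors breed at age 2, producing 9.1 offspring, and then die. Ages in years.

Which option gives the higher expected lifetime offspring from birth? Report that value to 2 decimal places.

4.62

breed at age 1: R₀ = 0.66 × (0.8 + 0.47 × 9.1) = 0.66 × 5.0770 = 3.3508
delay to age 2: R₀ = 0.66 × (0.77 × 9.1) = 0.66 × 7.0070 = 4.6246
Higher: delay to age 2 (4.6246).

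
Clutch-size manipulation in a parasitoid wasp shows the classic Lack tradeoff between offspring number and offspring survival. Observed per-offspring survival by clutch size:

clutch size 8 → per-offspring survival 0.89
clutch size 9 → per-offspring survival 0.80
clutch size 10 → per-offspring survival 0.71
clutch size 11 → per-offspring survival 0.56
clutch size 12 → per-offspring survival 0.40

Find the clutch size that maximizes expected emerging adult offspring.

9

Expected emerging adult offspring = c × s(c):
  c=8: 8 × 0.89 = 7.120
  c=9: 9 × 0.80 = 7.200
  c=10: 10 × 0.71 = 7.100
  c=11: 11 × 0.56 = 6.160
  c=12: 12 × 0.40 = 4.800
Maximum at c = 9 (7.200 emerging adult offspring).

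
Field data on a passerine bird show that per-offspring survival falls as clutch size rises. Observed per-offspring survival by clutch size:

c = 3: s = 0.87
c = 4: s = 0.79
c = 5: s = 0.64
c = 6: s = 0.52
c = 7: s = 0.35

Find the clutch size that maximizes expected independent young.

5

Expected independent young = c × s(c):
  c=3: 3 × 0.87 = 2.610
  c=4: 4 × 0.79 = 3.160
  c=5: 5 × 0.64 = 3.200
  c=6: 6 × 0.52 = 3.120
  c=7: 7 × 0.35 = 2.450
Maximum at c = 5 (3.200 independent young).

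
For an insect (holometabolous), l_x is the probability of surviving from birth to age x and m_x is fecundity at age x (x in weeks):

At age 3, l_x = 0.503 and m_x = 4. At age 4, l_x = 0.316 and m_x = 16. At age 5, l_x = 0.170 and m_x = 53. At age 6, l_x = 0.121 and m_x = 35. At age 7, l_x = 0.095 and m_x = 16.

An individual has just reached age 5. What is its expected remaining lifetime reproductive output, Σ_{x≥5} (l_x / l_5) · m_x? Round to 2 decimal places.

86.85

l_5 = 0.170. Conditional survival from age 5 to x is l_x / l_5.
  x=5: (0.170/0.170) × 53 = 53.0000
  x=6: (0.121/0.170) × 35 = 24.9118
  x=7: (0.095/0.170) × 16 = 8.9412
Sum = 53.0000 + 24.9118 + 8.9412 = 86.8529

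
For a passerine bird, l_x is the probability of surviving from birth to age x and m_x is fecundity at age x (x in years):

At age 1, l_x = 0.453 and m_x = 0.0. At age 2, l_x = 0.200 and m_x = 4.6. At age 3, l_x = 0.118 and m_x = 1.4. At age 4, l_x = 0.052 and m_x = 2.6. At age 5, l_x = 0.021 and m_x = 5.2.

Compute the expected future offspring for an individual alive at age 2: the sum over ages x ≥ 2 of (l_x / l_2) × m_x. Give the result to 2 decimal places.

l_2 = 0.200. Conditional survival from age 2 to x is l_x / l_2.
  x=2: (0.200/0.200) × 4.6 = 4.6000
  x=3: (0.118/0.200) × 1.4 = 0.8260
  x=4: (0.052/0.200) × 2.6 = 0.6760
  x=5: (0.021/0.200) × 5.2 = 0.5460
Sum = 4.6000 + 0.8260 + 0.6760 + 0.5460 = 6.6480

6.65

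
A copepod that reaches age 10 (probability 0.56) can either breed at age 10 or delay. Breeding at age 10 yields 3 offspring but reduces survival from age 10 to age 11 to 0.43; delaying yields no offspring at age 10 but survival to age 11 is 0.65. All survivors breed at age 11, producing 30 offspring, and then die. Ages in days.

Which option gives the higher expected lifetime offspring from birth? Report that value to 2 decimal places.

10.92

breed at age 10: R₀ = 0.56 × (3 + 0.43 × 30) = 0.56 × 15.9000 = 8.9040
delay to age 11: R₀ = 0.56 × (0.65 × 30) = 0.56 × 19.5000 = 10.9200
Higher: delay to age 11 (10.9200).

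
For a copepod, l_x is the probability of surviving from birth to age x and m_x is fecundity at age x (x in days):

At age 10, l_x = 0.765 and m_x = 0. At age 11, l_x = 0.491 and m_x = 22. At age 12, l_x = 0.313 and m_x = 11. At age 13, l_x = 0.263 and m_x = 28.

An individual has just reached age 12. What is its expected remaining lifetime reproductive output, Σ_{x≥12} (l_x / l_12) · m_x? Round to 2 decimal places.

34.53

l_12 = 0.313. Conditional survival from age 12 to x is l_x / l_12.
  x=12: (0.313/0.313) × 11 = 11.0000
  x=13: (0.263/0.313) × 28 = 23.5272
Sum = 11.0000 + 23.5272 = 34.5272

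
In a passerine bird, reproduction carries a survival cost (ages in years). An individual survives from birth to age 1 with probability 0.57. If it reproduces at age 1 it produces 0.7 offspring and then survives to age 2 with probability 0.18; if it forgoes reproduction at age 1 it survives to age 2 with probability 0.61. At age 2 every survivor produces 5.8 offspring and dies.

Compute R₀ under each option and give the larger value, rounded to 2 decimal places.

2.02

breed at age 1: R₀ = 0.57 × (0.7 + 0.18 × 5.8) = 0.57 × 1.7440 = 0.9941
delay to age 2: R₀ = 0.57 × (0.61 × 5.8) = 0.57 × 3.5380 = 2.0167
Higher: delay to age 2 (2.0167).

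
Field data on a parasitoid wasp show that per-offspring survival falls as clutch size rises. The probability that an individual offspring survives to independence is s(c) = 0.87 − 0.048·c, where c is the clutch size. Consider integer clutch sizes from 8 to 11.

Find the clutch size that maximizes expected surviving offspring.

Expected surviving offspring = c × s(c):
  c=8: 8 × 0.486 = 3.888
  c=9: 9 × 0.438 = 3.942
  c=10: 10 × 0.390 = 3.900
  c=11: 11 × 0.342 = 3.762
Maximum at c = 9 (3.942 surviving offspring).

9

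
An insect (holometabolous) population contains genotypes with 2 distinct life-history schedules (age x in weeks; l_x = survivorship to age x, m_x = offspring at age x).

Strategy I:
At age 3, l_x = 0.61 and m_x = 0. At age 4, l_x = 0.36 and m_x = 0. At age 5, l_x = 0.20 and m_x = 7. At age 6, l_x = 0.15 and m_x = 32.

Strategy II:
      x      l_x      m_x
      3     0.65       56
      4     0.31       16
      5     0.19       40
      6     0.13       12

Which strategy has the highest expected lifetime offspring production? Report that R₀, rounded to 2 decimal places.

Strategy I: R₀ = 0.61×0 + 0.36×0 + 0.20×7 + 0.15×32 = 6.2000
Strategy II: R₀ = 0.65×56 + 0.31×16 + 0.19×40 + 0.13×12 = 50.5200
Highest R₀: strategy II with 50.5200.

50.52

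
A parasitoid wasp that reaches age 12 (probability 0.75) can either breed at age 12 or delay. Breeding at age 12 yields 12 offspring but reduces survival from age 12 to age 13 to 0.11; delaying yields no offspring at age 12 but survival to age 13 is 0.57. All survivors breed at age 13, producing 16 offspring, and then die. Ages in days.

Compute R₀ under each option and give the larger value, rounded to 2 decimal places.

breed at age 12: R₀ = 0.75 × (12 + 0.11 × 16) = 0.75 × 13.7600 = 10.3200
delay to age 13: R₀ = 0.75 × (0.57 × 16) = 0.75 × 9.1200 = 6.8400
Higher: breed at age 12 (10.3200).

10.32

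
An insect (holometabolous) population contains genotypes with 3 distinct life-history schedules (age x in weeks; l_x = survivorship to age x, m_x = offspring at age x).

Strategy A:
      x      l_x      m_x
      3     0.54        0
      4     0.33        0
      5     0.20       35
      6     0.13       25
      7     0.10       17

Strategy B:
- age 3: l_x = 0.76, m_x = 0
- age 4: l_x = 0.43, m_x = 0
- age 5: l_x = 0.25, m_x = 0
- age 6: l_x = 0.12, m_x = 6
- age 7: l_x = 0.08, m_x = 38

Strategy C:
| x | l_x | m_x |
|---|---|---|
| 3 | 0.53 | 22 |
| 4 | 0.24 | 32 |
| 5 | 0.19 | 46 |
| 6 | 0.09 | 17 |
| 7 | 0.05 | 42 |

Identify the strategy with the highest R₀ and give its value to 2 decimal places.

31.71

Strategy A: R₀ = 0.54×0 + 0.33×0 + 0.20×35 + 0.13×25 + 0.10×17 = 11.9500
Strategy B: R₀ = 0.76×0 + 0.43×0 + 0.25×0 + 0.12×6 + 0.08×38 = 3.7600
Strategy C: R₀ = 0.53×22 + 0.24×32 + 0.19×46 + 0.09×17 + 0.05×42 = 31.7100
Highest R₀: strategy C with 31.7100.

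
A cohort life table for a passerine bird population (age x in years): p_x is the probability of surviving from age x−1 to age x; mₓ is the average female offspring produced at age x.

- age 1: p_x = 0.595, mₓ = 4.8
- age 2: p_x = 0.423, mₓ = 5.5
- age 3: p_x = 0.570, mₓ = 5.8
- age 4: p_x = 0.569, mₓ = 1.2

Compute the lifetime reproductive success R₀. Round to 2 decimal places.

Survivorship from birth: l_x = p_1·p_2·…·p_x.
  l_1 = 0.59500
  l_2 = 0.25168
  l_3 = 0.14346
  l_4 = 0.08163
R₀ = Σ l_x mₓ:
  age 1: 0.59500 × 4.8 = 2.8560
  age 2: 0.25168 × 5.5 = 1.3842
  age 3: 0.14346 × 5.8 = 0.8321
  age 4: 0.08163 × 1.2 = 0.0980
R₀ = 2.8560 + 1.3842 + 0.8321 + 0.0980 = 5.1703

5.17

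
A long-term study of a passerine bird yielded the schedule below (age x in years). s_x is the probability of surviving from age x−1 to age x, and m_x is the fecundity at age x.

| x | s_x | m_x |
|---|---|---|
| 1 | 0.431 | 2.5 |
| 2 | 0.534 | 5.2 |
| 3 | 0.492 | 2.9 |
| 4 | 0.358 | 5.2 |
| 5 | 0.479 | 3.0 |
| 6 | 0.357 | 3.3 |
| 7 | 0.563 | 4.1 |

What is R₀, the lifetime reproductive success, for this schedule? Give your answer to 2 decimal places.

Survivorship from birth: l_x = s_1·s_2·…·s_x.
  l_1 = 0.43100
  l_2 = 0.23015
  l_3 = 0.11324
  l_4 = 0.04054
  l_5 = 0.01942
  l_6 = 0.00693
  l_7 = 0.00390
R₀ = Σ l_x m_x:
  age 1: 0.43100 × 2.5 = 1.0775
  age 2: 0.23015 × 5.2 = 1.1968
  age 3: 0.11324 × 2.9 = 0.3284
  age 4: 0.04054 × 5.2 = 0.2108
  age 5: 0.01942 × 3.0 = 0.0583
  age 6: 0.00693 × 3.3 = 0.0229
  age 7: 0.00390 × 4.1 = 0.0160
R₀ = 1.0775 + 1.1968 + 0.3284 + 0.2108 + 0.0583 + 0.0229 + 0.0160 = 2.9106

2.91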